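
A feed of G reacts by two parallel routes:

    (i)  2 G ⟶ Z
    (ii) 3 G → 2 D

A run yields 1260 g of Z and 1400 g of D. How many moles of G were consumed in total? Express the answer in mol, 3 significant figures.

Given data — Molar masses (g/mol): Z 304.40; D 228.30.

n(Z) = 1260 / 304.40 = 4.139 mol
n(D) = 1400 / 228.30 = 6.132 mol
n(G) via (i) = (2/1)×4.139 = 8.278 mol
n(G) via (ii) = (3/2)×6.132 = 9.198 mol
total n(G) = 8.278 + 9.198 = 17.48 mol

17.5 mol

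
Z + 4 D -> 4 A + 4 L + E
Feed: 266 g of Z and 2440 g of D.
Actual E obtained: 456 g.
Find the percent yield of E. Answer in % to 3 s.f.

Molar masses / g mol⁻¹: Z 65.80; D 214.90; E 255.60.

62.9 %

n(Z) = 266.0 / 65.80 = 4.043 mol
n(D) = 2440 / 214.90 = 11.35 mol
n/ν for Z = 4.043/1 = 4.043
n/ν for D = 11.35/4 = 2.838
Smallest n/ν is D → limiting reagent.
theoretical n(E) = (1/4) × 11.35 = 2.838 mol → 725.4 g
% yield = 456 / 725.4 × 100 = 62.86 %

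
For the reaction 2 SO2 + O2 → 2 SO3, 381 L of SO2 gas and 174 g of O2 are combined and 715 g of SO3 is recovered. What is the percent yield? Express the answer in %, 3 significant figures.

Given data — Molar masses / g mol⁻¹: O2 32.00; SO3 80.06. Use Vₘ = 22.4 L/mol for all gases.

82.1 %

n(SO2) = 381.0 / 22.4 = 17.01 mol
n(O2) = 174.0 / 32.00 = 5.438 mol
n/ν for SO2 = 17.01/2 = 8.505
n/ν for O2 = 5.438/1 = 5.438
Smallest n/ν is O2 → limiting reagent.
theoretical n(SO3) = (2/1) × 5.438 = 10.88 mol → 871.1 g
% yield = 715 / 871.1 × 100 = 82.08 %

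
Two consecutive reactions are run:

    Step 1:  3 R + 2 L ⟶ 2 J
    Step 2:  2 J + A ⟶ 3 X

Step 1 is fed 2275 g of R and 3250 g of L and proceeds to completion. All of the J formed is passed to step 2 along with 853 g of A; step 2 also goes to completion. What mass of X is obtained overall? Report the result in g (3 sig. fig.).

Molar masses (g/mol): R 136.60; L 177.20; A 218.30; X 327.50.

Step 1:
n(R) = 2275 / 136.60 = 16.65 mol
n(L) = 3250 / 177.20 = 18.34 mol
n/ν for R = 16.65/3 = 5.550
n/ν for L = 18.34/2 = 9.170
Smallest n/ν is R → limiting reagent.
n(J) produced = (2/3) × 16.65 = 11.10 mol
Step 2:
n(J) available = 11.10 mol
n(A) = 853.0 / 218.30 = 3.907 mol
n/ν for J = 11.10/2 = 5.550
n/ν for A = 3.907/1 = 3.907
Smallest n/ν is A → limiting reagent.
n(X) = (3/1) × 3.907 = 11.72 mol
mass = 11.72 × 327.50 = 3838 g

3840 g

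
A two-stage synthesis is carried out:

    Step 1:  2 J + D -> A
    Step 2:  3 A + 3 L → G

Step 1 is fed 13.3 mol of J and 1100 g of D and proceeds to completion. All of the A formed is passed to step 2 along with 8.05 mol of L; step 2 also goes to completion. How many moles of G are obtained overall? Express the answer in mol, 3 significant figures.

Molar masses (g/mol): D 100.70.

Step 1:
n(J) = 13.30 mol
n(D) = 1100 / 100.70 = 10.92 mol
n/ν for J = 13.30/2 = 6.650
n/ν for D = 10.92/1 = 10.92
Smallest n/ν is J → limiting reagent.
n(A) produced = (1/2) × 13.30 = 6.650 mol
Step 2:
n(A) available = 6.650 mol
n(L) = 8.050 mol
n/ν for A = 6.650/3 = 2.217
n/ν for L = 8.050/3 = 2.683
Smallest n/ν is A → limiting reagent.
n(G) = (1/3) × 6.650 = 2.217 mol

2.22 mol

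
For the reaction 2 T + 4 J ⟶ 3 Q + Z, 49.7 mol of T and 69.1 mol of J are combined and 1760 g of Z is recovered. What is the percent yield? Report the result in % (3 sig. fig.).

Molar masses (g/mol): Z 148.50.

n(T) = 49.70 mol
n(J) = 69.10 mol
n/ν for T = 49.70/2 = 24.85
n/ν for J = 69.10/4 = 17.28
Smallest n/ν is J → limiting reagent.
theoretical n(Z) = (1/4) × 69.10 = 17.28 mol → 2566 g
% yield = 1760 / 2566 × 100 = 68.59 %

68.6 %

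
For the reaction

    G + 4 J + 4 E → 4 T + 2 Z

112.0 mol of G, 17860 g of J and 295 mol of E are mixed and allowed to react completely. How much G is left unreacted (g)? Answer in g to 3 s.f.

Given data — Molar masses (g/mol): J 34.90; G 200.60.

7670 g

n(G) = 112.0 mol
n(J) = 17860 / 34.90 = 511.7 mol
n(E) = 295.0 mol
n/ν → G: 112.0, J: 127.9, E: 73.75; E is limiting.
G consumed = (1/4) × 295.0 = 73.75 mol
G remaining = 112.0 − 73.75 = 38.25 mol
mass = 38.25 × 200.60 = 7673 g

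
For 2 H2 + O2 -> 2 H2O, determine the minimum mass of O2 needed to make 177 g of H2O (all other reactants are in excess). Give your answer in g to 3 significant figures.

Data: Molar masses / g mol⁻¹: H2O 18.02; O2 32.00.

n(H2O) = 177 / 18.02 = 9.822 mol
n(O2) = (1/2) × 9.822 = 4.911 mol
mass = 4.911 × 32.00 = 157.2 g

157 g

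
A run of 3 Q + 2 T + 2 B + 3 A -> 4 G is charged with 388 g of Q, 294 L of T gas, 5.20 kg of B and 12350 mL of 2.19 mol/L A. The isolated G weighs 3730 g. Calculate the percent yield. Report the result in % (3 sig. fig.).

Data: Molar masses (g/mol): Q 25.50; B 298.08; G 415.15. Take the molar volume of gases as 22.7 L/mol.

44.3 %

n(Q) = 388.0 / 25.50 = 15.22 mol
n(T) = 294.0 / 22.7 = 12.95 mol
n(B) = 5.200×1000 / 298.08 = 17.44 mol
n(A) = 2.19 × 12350/1000 = 27.05 mol
n/ν for Q = 15.22/3 = 5.073
n/ν for T = 12.95/2 = 6.475
n/ν for B = 17.44/2 = 8.720
n/ν for A = 27.05/3 = 9.017
Smallest n/ν is Q → limiting reagent.
theoretical n(G) = (4/3) × 15.22 = 20.29 mol → 8423 g
% yield = 3730 / 8423 × 100 = 44.28 %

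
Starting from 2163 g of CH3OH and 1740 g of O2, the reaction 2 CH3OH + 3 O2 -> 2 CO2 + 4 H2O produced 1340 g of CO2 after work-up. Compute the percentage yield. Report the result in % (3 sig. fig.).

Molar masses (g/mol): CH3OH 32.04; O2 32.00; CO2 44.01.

84.0 %

n(CH3OH) = 2163 / 32.04 = 67.51 mol
n(O2) = 1740 / 32.00 = 54.38 mol
n/ν → CH3OH: 33.76, O2: 18.13; O2 is limiting.
theoretical n(CO2) = (2/3) × 54.38 = 36.25 mol → 1595 g
% yield = 1340 / 1595 × 100 = 84.01 %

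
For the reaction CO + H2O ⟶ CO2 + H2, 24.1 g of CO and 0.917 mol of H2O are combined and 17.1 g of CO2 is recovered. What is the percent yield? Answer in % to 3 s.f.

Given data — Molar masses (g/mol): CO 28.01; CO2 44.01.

45.2 %

n(CO) = 24.10 / 28.01 = 0.8604 mol
n(H2O) = 0.9170 mol
n/ν for CO = 0.8604/1 = 0.8604
n/ν for H2O = 0.9170/1 = 0.9170
Smallest n/ν is CO → limiting reagent.
theoretical n(CO2) = (1/1) × 0.8604 = 0.8604 mol → 37.87 g
% yield = 17.1 / 37.87 × 100 = 45.15 %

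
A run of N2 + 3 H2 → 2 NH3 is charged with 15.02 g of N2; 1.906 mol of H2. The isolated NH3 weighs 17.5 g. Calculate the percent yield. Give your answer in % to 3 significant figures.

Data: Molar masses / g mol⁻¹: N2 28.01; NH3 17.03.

95.8 %

n(N2) = 15.02 / 28.01 = 0.5362 mol
n(H2) = 1.906 mol
n/ν for N2 = 0.5362/1 = 0.5362
n/ν for H2 = 1.906/3 = 0.6353
Smallest n/ν is N2 → limiting reagent.
theoretical n(NH3) = (2/1) × 0.5362 = 1.072 mol → 18.26 g
% yield = 17.5 / 18.26 × 100 = 95.84 %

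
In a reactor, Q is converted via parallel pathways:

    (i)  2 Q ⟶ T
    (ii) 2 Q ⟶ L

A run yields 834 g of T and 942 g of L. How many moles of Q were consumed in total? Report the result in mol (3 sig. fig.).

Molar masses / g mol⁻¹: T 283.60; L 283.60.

12.5 mol

n(T) = 834 / 283.60 = 2.941 mol
n(L) = 942 / 283.60 = 3.322 mol
n(Q) via (i) = (2/1)×2.941 = 5.882 mol
n(Q) via (ii) = (2/1)×3.322 = 6.644 mol
total n(Q) = 5.882 + 6.644 = 12.53 mol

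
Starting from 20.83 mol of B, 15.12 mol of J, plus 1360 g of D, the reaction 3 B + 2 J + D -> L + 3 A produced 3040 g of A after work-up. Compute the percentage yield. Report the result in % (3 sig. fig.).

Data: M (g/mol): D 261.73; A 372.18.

52.4 %

n(B) = 20.83 mol
n(J) = 15.12 mol
n(D) = 1360 / 261.73 = 5.196 mol
n/ν for B = 20.83/3 = 6.943
n/ν for J = 15.12/2 = 7.560
n/ν for D = 5.196/1 = 5.196
Smallest n/ν is D → limiting reagent.
theoretical n(A) = (3/1) × 5.196 = 15.59 mol → 5802 g
% yield = 3040 / 5802 × 100 = 52.40 %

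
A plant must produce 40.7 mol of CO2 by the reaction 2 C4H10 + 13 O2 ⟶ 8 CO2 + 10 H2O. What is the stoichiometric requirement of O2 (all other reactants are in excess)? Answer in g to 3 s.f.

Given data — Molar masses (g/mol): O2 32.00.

2120 g

n(CO2) = 40.70 mol
n(O2) = (13/8) × 40.70 = 66.14 mol
mass = 66.14 × 32.00 = 2116 g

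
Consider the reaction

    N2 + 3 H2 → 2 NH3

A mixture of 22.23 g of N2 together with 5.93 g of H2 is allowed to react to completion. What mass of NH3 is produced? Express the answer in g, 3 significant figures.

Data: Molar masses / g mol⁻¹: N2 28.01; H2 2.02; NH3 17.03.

27.0 g

n(N2) = 22.23 / 28.01 = 0.7936 mol
n(H2) = 5.930 / 2.02 = 2.936 mol
n/ν for N2 = 0.7936/1 = 0.7936
n/ν for H2 = 2.936/3 = 0.9787
Smallest n/ν is N2 → limiting reagent.
n(NH3) = (2/1) × 0.7936 = 1.587 mol
mass = 1.587 × 17.03 = 27.03 g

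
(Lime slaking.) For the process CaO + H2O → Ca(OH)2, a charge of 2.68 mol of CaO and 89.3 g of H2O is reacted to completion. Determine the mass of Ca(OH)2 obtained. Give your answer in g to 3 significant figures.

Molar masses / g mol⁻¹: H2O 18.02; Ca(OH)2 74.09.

n(CaO) = 2.680 mol
n(H2O) = 89.30 / 18.02 = 4.956 mol
n/ν for CaO = 2.680/1 = 2.680
n/ν for H2O = 4.956/1 = 4.956
Smallest n/ν is CaO → limiting reagent.
n(Ca(OH)2) = (1/1) × 2.680 = 2.680 mol
mass = 2.680 × 74.09 = 198.6 g

199 g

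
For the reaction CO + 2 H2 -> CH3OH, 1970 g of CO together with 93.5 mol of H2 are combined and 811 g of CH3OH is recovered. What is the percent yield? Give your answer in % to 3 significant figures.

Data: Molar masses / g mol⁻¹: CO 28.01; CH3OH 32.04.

54.1 %

n(CO) = 1970 / 28.01 = 70.33 mol
n(H2) = 93.50 mol
n/ν for CO = 70.33/1 = 70.33
n/ν for H2 = 93.50/2 = 46.75
Smallest n/ν is H2 → limiting reagent.
theoretical n(CH3OH) = (1/2) × 93.50 = 46.75 mol → 1498 g
% yield = 811 / 1498 × 100 = 54.14 %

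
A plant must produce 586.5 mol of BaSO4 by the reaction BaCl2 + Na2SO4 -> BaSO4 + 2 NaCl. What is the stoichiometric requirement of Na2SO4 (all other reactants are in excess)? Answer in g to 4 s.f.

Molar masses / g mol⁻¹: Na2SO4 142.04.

n(BaSO4) = 586.5 mol
n(Na2SO4) = (1/1) × 586.5 = 586.5 mol
mass = 586.5 × 142.04 = 83310 g

83310 g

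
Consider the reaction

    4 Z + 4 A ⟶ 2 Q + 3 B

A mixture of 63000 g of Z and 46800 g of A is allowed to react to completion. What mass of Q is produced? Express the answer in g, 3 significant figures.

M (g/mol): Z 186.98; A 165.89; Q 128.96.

18200 g

n(Z) = 63000 / 186.98 = 336.9 mol
n(A) = 46800 / 165.89 = 282.1 mol
n/ν → Z: 84.23, A: 70.53; A is limiting.
n(Q) = (2/4) × 282.1 = 141.1 mol
mass = 141.1 × 128.96 = 18200 g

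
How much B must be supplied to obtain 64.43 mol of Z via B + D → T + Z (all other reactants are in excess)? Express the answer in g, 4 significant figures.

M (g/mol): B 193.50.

12470 g

n(Z) = 64.43 mol
n(B) = (1/1) × 64.43 = 64.43 mol
mass = 64.43 × 193.50 = 12470 g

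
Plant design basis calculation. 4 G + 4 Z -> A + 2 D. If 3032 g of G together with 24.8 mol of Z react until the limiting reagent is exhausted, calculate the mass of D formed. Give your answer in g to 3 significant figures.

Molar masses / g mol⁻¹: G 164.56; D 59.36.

547 g

n(G) = 3032 / 164.56 = 18.42 mol
n(Z) = 24.80 mol
n/ν for G = 18.42/4 = 4.605
n/ν for Z = 24.80/4 = 6.200
Smallest n/ν is G → limiting reagent.
n(D) = (2/4) × 18.42 = 9.210 mol
mass = 9.210 × 59.36 = 546.7 g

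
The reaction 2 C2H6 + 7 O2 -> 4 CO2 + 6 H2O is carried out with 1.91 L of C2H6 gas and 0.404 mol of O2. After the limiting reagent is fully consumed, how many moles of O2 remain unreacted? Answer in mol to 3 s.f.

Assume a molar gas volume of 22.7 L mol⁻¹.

n(C2H6) = 1.910 / 22.7 = 0.08414 mol
n(O2) = 0.4040 mol
n/ν → C2H6: 0.04207, O2: 0.05771; C2H6 is limiting.
O2 consumed = (7/2) × 0.08414 = 0.2945 mol
O2 remaining = 0.4040 − 0.2945 = 0.1095 mol

0.110 mol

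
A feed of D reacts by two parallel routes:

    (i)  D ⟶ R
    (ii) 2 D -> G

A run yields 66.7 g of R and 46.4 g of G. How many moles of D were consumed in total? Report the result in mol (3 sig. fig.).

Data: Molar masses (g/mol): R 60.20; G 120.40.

1.88 mol

n(R) = 66.7 / 60.20 = 1.108 mol
n(G) = 46.4 / 120.40 = 0.3854 mol
n(D) via (i) = (1/1)×1.108 = 1.108 mol
n(D) via (ii) = (2/1)×0.3854 = 0.7708 mol
total n(D) = 1.108 + 0.7708 = 1.879 mol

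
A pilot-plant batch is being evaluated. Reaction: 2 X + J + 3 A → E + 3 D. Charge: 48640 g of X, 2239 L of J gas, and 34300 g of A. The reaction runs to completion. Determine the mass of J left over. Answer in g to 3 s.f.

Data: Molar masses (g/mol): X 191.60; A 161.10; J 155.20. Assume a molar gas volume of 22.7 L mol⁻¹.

4290 g

n(X) = 48640 / 191.60 = 253.9 mol
n(J) = 2239 / 22.7 = 98.63 mol
n(A) = 34300 / 161.10 = 212.9 mol
n/ν for X = 253.9/2 = 127.0
n/ν for J = 98.63/1 = 98.63
n/ν for A = 212.9/3 = 70.97
Smallest n/ν is A → limiting reagent.
J consumed = (1/3) × 212.9 = 70.97 mol
J remaining = 98.63 − 70.97 = 27.66 mol
mass = 27.66 × 155.20 = 4293 g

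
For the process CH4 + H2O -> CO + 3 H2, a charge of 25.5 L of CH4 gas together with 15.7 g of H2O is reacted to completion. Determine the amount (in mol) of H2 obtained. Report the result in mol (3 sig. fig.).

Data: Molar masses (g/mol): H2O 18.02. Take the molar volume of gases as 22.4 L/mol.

n(CH4) = 25.50 / 22.4 = 1.138 mol
n(H2O) = 15.70 / 18.02 = 0.8713 mol
n/ν → CH4: 1.138, H2O: 0.8713; H2O is limiting.
n(H2) = (3/1) × 0.8713 = 2.614 mol

2.61 mol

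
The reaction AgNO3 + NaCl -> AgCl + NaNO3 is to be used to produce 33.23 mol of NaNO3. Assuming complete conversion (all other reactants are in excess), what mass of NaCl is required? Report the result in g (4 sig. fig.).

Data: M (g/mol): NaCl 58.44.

1942 g

n(NaNO3) = 33.23 mol
n(NaCl) = (1/1) × 33.23 = 33.23 mol
mass = 33.23 × 58.44 = 1942 g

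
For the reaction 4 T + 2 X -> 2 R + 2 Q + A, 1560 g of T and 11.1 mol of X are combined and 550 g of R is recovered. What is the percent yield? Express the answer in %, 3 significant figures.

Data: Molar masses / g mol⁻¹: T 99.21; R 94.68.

n(T) = 1560 / 99.21 = 15.72 mol
n(X) = 11.10 mol
n/ν → T: 3.930, X: 5.550; T is limiting.
theoretical n(R) = (2/4) × 15.72 = 7.860 mol → 744.2 g
% yield = 550 / 744.2 × 100 = 73.90 %

73.9 %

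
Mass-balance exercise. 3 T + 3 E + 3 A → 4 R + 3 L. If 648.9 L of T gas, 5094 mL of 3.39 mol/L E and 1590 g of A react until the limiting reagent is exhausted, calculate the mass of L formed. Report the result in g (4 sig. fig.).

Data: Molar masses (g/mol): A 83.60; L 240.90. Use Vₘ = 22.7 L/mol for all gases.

n(T) = 648.9 / 22.7 = 28.59 mol
n(E) = 3.39 × 5094/1000 = 17.27 mol
n(A) = 1590 / 83.60 = 19.02 mol
n/ν for T = 28.59/3 = 9.530
n/ν for E = 17.27/3 = 5.757
n/ν for A = 19.02/3 = 6.340
Smallest n/ν is E → limiting reagent.
n(L) = (3/3) × 17.27 = 17.27 mol
mass = 17.27 × 240.90 = 4160 g

4160 g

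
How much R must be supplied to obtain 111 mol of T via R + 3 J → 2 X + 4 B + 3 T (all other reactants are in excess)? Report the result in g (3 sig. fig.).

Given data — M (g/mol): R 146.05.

n(T) = 111.0 mol
n(R) = (1/3) × 111.0 = 37.00 mol
mass = 37.00 × 146.05 = 5404 g

5400 g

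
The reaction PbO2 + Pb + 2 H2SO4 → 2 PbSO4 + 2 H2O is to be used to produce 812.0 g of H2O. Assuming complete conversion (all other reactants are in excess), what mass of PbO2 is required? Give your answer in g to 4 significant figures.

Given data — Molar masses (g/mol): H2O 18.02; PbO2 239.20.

5389 g

n(H2O) = 812.0 / 18.02 = 45.06 mol
n(PbO2) = (1/2) × 45.06 = 22.53 mol
mass = 22.53 × 239.20 = 5389 g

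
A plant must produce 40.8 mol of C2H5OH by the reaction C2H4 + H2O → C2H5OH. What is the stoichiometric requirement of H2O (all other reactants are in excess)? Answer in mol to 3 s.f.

40.8 mol

n(C2H5OH) = 40.80 mol
n(H2O) = (1/1) × 40.80 = 40.80 mol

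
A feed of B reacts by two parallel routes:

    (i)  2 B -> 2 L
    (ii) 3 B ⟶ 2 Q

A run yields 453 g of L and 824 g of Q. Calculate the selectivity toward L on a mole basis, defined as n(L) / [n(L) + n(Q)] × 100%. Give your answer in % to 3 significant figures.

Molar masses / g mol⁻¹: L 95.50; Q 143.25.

n(L) = 453 / 95.50 = 4.743 mol
n(Q) = 824 / 143.25 = 5.752 mol
selectivity = 4.743/(4.743+5.752) × 100 = 45.19 %

45.2 %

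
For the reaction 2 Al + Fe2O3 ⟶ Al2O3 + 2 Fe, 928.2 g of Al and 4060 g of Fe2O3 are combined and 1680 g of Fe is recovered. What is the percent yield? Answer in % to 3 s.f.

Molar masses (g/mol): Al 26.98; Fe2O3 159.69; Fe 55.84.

87.5 %

n(Al) = 928.2 / 26.98 = 34.40 mol
n(Fe2O3) = 4060 / 159.69 = 25.42 mol
n/ν for Al = 34.40/2 = 17.20
n/ν for Fe2O3 = 25.42/1 = 25.42
Smallest n/ν is Al → limiting reagent.
theoretical n(Fe) = (2/2) × 34.40 = 34.40 mol → 1921 g
% yield = 1680 / 1921 × 100 = 87.45 %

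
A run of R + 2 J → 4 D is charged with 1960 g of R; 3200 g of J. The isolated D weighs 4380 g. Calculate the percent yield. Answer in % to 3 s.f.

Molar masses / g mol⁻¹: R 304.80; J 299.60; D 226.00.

90.7 %

n(R) = 1960 / 304.80 = 6.430 mol
n(J) = 3200 / 299.60 = 10.68 mol
n/ν → R: 6.430, J: 5.340; J is limiting.
theoretical n(D) = (4/2) × 10.68 = 21.36 mol → 4827 g
% yield = 4380 / 4827 × 100 = 90.74 %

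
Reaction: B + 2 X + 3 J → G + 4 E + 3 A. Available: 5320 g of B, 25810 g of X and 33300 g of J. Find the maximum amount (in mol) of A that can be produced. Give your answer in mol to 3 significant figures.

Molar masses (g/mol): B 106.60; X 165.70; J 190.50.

150 mol

n(B) = 5320 / 106.60 = 49.91 mol
n(X) = 25810 / 165.70 = 155.8 mol
n(J) = 33300 / 190.50 = 174.8 mol
n/ν for B = 49.91/1 = 49.91
n/ν for X = 155.8/2 = 77.90
n/ν for J = 174.8/3 = 58.27
Smallest n/ν is B → limiting reagent.
n(A) = (3/1) × 49.91 = 149.7 mol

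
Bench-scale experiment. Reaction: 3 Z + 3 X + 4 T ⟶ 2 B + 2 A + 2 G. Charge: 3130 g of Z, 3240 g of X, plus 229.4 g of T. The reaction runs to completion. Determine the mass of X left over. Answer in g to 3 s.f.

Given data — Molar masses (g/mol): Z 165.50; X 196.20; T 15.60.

n(Z) = 3130 / 165.50 = 18.91 mol
n(X) = 3240 / 196.20 = 16.51 mol
n(T) = 229.4 / 15.60 = 14.71 mol
n/ν for Z = 18.91/3 = 6.303
n/ν for X = 16.51/3 = 5.503
n/ν for T = 14.71/4 = 3.678
Smallest n/ν is T → limiting reagent.
X consumed = (3/4) × 14.71 = 11.03 mol
X remaining = 16.51 − 11.03 = 5.480 mol
mass = 5.480 × 196.20 = 1075 g

1080 g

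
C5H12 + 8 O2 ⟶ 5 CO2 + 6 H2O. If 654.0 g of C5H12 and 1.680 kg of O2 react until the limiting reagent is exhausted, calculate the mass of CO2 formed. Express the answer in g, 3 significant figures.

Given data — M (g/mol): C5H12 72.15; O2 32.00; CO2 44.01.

n(C5H12) = 654.0 / 72.15 = 9.064 mol
n(O2) = 1.680×1000 / 32.00 = 52.50 mol
n/ν → C5H12: 9.064, O2: 6.563; O2 is limiting.
n(CO2) = (5/8) × 52.50 = 32.81 mol
mass = 32.81 × 44.01 = 1444 g

1440 g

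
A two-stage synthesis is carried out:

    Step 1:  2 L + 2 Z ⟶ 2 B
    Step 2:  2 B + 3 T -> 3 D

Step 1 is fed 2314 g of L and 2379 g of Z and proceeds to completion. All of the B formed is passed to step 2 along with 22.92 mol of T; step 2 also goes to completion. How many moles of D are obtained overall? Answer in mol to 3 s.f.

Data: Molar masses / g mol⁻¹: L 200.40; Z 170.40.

17.3 mol

Step 1:
n(L) = 2314 / 200.40 = 11.55 mol
n(Z) = 2379 / 170.40 = 13.96 mol
n/ν for L = 11.55/2 = 5.775
n/ν for Z = 13.96/2 = 6.980
Smallest n/ν is L → limiting reagent.
n(B) produced = (2/2) × 11.55 = 11.55 mol
Step 2:
n(B) available = 11.55 mol
n(T) = 22.92 mol
n/ν for B = 11.55/2 = 5.775
n/ν for T = 22.92/3 = 7.640
Smallest n/ν is B → limiting reagent.
n(D) = (3/2) × 11.55 = 17.33 mol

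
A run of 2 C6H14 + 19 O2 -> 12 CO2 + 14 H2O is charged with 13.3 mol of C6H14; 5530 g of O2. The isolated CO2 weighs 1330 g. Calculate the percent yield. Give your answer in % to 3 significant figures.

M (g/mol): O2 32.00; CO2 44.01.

n(C6H14) = 13.30 mol
n(O2) = 5530 / 32.00 = 172.8 mol
n/ν → C6H14: 6.650, O2: 9.095; C6H14 is limiting.
theoretical n(CO2) = (12/2) × 13.30 = 79.80 mol → 3512 g
% yield = 1330 / 3512 × 100 = 37.87 %

37.9 %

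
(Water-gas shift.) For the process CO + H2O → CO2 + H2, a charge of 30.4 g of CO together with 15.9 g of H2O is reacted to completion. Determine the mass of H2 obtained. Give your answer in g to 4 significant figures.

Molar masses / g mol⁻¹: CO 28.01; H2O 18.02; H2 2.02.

1.782 g

n(CO) = 30.40 / 28.01 = 1.085 mol
n(H2O) = 15.90 / 18.02 = 0.8824 mol
n/ν → CO: 1.085, H2O: 0.8824; H2O is limiting.
n(H2) = (1/1) × 0.8824 = 0.8824 mol
mass = 0.8824 × 2.02 = 1.782 g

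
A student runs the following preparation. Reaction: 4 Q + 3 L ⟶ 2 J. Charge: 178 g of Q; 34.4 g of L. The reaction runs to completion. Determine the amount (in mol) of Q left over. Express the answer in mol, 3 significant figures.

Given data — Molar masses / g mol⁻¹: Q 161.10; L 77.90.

n(Q) = 178.0 / 161.10 = 1.105 mol
n(L) = 34.40 / 77.90 = 0.4416 mol
n/ν for Q = 1.105/4 = 0.2763
n/ν for L = 0.4416/3 = 0.1472
Smallest n/ν is L → limiting reagent.
Q consumed = (4/3) × 0.4416 = 0.5888 mol
Q remaining = 1.105 − 0.5888 = 0.5162 mol

0.516 mol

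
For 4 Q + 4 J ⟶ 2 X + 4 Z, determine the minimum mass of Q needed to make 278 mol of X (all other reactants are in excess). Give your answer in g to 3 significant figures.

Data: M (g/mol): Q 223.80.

n(X) = 278.0 mol
n(Q) = (4/2) × 278.0 = 556.0 mol
mass = 556.0 × 223.80 = 124400 g

124000 g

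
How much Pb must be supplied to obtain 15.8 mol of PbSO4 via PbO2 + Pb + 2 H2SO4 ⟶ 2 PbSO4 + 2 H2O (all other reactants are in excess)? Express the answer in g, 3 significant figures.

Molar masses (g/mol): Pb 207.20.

n(PbSO4) = 15.80 mol
n(Pb) = (1/2) × 15.80 = 7.900 mol
mass = 7.900 × 207.20 = 1637 g

1640 g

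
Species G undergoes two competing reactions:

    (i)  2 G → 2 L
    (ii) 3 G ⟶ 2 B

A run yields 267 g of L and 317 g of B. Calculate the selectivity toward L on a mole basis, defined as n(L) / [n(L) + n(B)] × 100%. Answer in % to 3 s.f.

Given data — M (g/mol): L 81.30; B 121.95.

n(L) = 267 / 81.30 = 3.284 mol
n(B) = 317 / 121.95 = 2.599 mol
selectivity = 3.284/(3.284+2.599) × 100 = 55.82 %

55.8 %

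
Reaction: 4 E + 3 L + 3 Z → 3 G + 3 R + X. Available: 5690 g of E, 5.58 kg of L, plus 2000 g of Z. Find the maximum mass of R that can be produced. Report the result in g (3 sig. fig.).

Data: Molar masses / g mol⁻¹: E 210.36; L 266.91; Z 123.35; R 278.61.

4520 g

n(E) = 5690 / 210.36 = 27.05 mol
n(L) = 5.580×1000 / 266.91 = 20.91 mol
n(Z) = 2000 / 123.35 = 16.21 mol
n/ν → E: 6.763, L: 6.970, Z: 5.403; Z is limiting.
n(R) = (3/3) × 16.21 = 16.21 mol
mass = 16.21 × 278.61 = 4516 g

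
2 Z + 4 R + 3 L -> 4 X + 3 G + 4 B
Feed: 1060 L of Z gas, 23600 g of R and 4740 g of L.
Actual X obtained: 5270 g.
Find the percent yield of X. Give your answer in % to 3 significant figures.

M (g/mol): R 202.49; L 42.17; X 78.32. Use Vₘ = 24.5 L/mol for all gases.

77.8 %

n(Z) = 1060 / 24.5 = 43.27 mol
n(R) = 23600 / 202.49 = 116.5 mol
n(L) = 4740 / 42.17 = 112.4 mol
n/ν for Z = 43.27/2 = 21.64
n/ν for R = 116.5/4 = 29.13
n/ν for L = 112.4/3 = 37.47
Smallest n/ν is Z → limiting reagent.
theoretical n(X) = (4/2) × 43.27 = 86.54 mol → 6778 g
% yield = 5270 / 6778 × 100 = 77.75 %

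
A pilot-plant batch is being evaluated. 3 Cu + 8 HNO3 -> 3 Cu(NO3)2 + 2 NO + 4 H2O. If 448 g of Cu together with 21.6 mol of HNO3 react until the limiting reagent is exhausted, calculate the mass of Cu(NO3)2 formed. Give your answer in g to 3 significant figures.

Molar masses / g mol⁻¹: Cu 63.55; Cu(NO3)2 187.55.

n(Cu) = 448.0 / 63.55 = 7.050 mol
n(HNO3) = 21.60 mol
n/ν for Cu = 7.050/3 = 2.350
n/ν for HNO3 = 21.60/8 = 2.700
Smallest n/ν is Cu → limiting reagent.
n(Cu(NO3)2) = (3/3) × 7.050 = 7.050 mol
mass = 7.050 × 187.55 = 1322 g

1320 g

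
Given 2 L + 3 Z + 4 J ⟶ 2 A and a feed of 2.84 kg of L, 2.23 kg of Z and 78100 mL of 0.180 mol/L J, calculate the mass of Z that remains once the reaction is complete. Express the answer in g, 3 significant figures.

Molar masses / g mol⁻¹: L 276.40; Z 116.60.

1000 g

n(L) = 2.840×1000 / 276.40 = 10.27 mol
n(Z) = 2.230×1000 / 116.60 = 19.13 mol
n(J) = 0.180 × 78100/1000 = 14.06 mol
n/ν → L: 5.135, Z: 6.377, J: 3.515; J is limiting.
Z consumed = (3/4) × 14.06 = 10.55 mol
Z remaining = 19.13 − 10.55 = 8.580 mol
mass = 8.580 × 116.60 = 1000 g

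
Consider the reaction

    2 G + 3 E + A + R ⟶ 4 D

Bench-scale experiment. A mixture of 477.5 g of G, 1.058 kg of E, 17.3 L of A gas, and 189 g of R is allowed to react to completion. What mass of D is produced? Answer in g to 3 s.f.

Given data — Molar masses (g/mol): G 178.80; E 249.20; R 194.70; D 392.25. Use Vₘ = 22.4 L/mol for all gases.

n(G) = 477.5 / 178.80 = 2.671 mol
n(E) = 1.058×1000 / 249.20 = 4.246 mol
n(A) = 17.30 / 22.4 = 0.7723 mol
n(R) = 189.0 / 194.70 = 0.9707 mol
n/ν → G: 1.336, E: 1.415, A: 0.7723, R: 0.9707; A is limiting.
n(D) = (4/1) × 0.7723 = 3.089 mol
mass = 3.089 × 392.25 = 1212 g

1210 g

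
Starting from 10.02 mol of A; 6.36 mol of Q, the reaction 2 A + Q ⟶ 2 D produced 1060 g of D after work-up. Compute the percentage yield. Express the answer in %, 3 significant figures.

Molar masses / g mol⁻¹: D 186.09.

n(A) = 10.02 mol
n(Q) = 6.360 mol
n/ν for A = 10.02/2 = 5.010
n/ν for Q = 6.360/1 = 6.360
Smallest n/ν is A → limiting reagent.
theoretical n(D) = (2/2) × 10.02 = 10.02 mol → 1865 g
% yield = 1060 / 1865 × 100 = 56.84 %

56.8 %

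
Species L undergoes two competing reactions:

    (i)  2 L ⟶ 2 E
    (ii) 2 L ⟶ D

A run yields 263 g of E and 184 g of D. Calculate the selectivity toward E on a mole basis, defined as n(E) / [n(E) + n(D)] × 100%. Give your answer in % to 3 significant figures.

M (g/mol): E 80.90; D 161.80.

74.1 %

n(E) = 263 / 80.90 = 3.251 mol
n(D) = 184 / 161.80 = 1.137 mol
selectivity = 3.251/(3.251+1.137) × 100 = 74.09 %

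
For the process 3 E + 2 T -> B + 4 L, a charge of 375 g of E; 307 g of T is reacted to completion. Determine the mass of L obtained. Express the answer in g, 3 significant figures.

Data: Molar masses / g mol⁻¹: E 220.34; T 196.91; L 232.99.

529 g

n(E) = 375.0 / 220.34 = 1.702 mol
n(T) = 307.0 / 196.91 = 1.559 mol
n/ν for E = 1.702/3 = 0.5673
n/ν for T = 1.559/2 = 0.7795
Smallest n/ν is E → limiting reagent.
n(L) = (4/3) × 1.702 = 2.269 mol
mass = 2.269 × 232.99 = 528.7 g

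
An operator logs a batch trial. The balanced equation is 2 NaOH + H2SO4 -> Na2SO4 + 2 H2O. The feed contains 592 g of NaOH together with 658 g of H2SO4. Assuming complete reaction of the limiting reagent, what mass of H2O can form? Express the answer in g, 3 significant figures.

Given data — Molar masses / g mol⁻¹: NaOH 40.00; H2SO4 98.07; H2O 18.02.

n(NaOH) = 592.0 / 40.00 = 14.80 mol
n(H2SO4) = 658.0 / 98.07 = 6.709 mol
n/ν for NaOH = 14.80/2 = 7.400
n/ν for H2SO4 = 6.709/1 = 6.709
Smallest n/ν is H2SO4 → limiting reagent.
n(H2O) = (2/1) × 6.709 = 13.42 mol
mass = 13.42 × 18.02 = 241.8 g

242 g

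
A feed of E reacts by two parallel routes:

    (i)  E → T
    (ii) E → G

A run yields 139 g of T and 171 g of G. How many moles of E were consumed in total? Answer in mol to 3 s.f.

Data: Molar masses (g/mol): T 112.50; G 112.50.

2.76 mol

n(T) = 139 / 112.50 = 1.236 mol
n(G) = 171 / 112.50 = 1.520 mol
n(E) via (i) = (1/1)×1.236 = 1.236 mol
n(E) via (ii) = (1/1)×1.520 = 1.520 mol
total n(E) = 1.236 + 1.520 = 2.756 mol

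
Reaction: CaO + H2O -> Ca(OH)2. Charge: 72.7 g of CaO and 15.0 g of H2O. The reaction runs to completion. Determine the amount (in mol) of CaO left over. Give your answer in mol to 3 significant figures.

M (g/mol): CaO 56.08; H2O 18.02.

n(CaO) = 72.70 / 56.08 = 1.296 mol
n(H2O) = 15.00 / 18.02 = 0.8324 mol
n/ν for CaO = 1.296/1 = 1.296
n/ν for H2O = 0.8324/1 = 0.8324
Smallest n/ν is H2O → limiting reagent.
CaO consumed = (1/1) × 0.8324 = 0.8324 mol
CaO remaining = 1.296 − 0.8324 = 0.4636 mol

0.464 mol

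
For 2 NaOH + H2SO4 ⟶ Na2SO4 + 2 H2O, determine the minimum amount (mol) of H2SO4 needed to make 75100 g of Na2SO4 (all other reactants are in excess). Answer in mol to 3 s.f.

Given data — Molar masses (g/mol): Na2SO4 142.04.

n(Na2SO4) = 75100 / 142.04 = 528.7 mol
n(H2SO4) = (1/1) × 528.7 = 528.7 mol

529 mol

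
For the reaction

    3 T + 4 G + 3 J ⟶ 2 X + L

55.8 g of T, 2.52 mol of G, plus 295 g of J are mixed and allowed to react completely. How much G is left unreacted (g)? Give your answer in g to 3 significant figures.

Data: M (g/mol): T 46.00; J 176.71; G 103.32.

93.3 g

n(T) = 55.80 / 46.00 = 1.213 mol
n(G) = 2.520 mol
n(J) = 295.0 / 176.71 = 1.669 mol
n/ν → T: 0.4043, G: 0.6300, J: 0.5563; T is limiting.
G consumed = (4/3) × 1.213 = 1.617 mol
G remaining = 2.520 − 1.617 = 0.9030 mol
mass = 0.9030 × 103.32 = 93.30 g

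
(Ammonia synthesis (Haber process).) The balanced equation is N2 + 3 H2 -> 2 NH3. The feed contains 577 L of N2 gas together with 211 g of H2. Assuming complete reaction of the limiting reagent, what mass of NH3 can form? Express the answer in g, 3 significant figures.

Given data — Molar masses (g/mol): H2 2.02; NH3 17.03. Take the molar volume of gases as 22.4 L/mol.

n(N2) = 577.0 / 22.4 = 25.76 mol
n(H2) = 211.0 / 2.02 = 104.5 mol
n/ν → N2: 25.76, H2: 34.83; N2 is limiting.
n(NH3) = (2/1) × 25.76 = 51.52 mol
mass = 51.52 × 17.03 = 877.4 g

877 g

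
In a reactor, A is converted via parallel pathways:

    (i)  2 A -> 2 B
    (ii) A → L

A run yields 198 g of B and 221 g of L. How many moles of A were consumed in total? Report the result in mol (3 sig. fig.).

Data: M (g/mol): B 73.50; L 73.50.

n(B) = 198 / 73.50 = 2.694 mol
n(L) = 221 / 73.50 = 3.007 mol
n(A) via (i) = (2/2)×2.694 = 2.694 mol
n(A) via (ii) = (1/1)×3.007 = 3.007 mol
total n(A) = 2.694 + 3.007 = 5.701 mol

5.70 mol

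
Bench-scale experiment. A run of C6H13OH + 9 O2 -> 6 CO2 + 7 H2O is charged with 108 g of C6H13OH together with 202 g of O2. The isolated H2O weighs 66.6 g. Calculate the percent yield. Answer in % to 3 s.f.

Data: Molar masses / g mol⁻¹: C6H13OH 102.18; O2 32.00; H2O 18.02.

n(C6H13OH) = 108.0 / 102.18 = 1.057 mol
n(O2) = 202.0 / 32.00 = 6.313 mol
n/ν → C6H13OH: 1.057, O2: 0.7014; O2 is limiting.
theoretical n(H2O) = (7/9) × 6.313 = 4.910 mol → 88.48 g
% yield = 66.6 / 88.48 × 100 = 75.27 %

75.3 %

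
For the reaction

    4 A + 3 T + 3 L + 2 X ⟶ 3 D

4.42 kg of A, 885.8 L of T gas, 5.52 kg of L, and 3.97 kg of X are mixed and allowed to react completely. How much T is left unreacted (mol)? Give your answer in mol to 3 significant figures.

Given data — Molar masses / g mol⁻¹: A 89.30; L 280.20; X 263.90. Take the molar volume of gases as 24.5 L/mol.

n(A) = 4.420×1000 / 89.30 = 49.50 mol
n(T) = 885.8 / 24.5 = 36.16 mol
n(L) = 5.520×1000 / 280.20 = 19.70 mol
n(X) = 3.970×1000 / 263.90 = 15.04 mol
n/ν for A = 49.50/4 = 12.38
n/ν for T = 36.16/3 = 12.05
n/ν for L = 19.70/3 = 6.567
n/ν for X = 15.04/2 = 7.520
Smallest n/ν is L → limiting reagent.
T consumed = (3/3) × 19.70 = 19.70 mol
T remaining = 36.16 − 19.70 = 16.46 mol

16.5 mol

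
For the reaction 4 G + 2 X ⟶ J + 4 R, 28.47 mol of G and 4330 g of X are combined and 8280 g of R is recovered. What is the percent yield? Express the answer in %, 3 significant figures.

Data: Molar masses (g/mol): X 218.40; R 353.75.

n(G) = 28.47 mol
n(X) = 4330 / 218.40 = 19.83 mol
n/ν → G: 7.118, X: 9.915; G is limiting.
theoretical n(R) = (4/4) × 28.47 = 28.47 mol → 10070 g
% yield = 8280 / 10070 × 100 = 82.22 %

82.2 %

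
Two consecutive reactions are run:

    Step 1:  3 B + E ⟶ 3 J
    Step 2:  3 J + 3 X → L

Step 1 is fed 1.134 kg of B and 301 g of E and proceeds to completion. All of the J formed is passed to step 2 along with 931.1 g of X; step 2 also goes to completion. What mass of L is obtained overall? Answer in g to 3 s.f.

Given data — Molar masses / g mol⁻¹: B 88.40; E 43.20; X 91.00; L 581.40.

1980 g

Step 1:
n(B) = 1.134×1000 / 88.40 = 12.83 mol
n(E) = 301.0 / 43.20 = 6.968 mol
n/ν for B = 12.83/3 = 4.277
n/ν for E = 6.968/1 = 6.968
Smallest n/ν is B → limiting reagent.
n(J) produced = (3/3) × 12.83 = 12.83 mol
Step 2:
n(J) available = 12.83 mol
n(X) = 931.1 / 91.00 = 10.23 mol
n/ν for J = 12.83/3 = 4.277
n/ν for X = 10.23/3 = 3.410
Smallest n/ν is X → limiting reagent.
n(L) = (1/3) × 10.23 = 3.410 mol
mass = 3.410 × 581.40 = 1983 g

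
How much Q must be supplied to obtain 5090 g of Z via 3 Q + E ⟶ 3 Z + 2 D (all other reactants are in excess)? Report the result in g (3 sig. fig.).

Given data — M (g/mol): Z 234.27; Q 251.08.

5460 g

n(Z) = 5090 / 234.27 = 21.73 mol
n(Q) = (3/3) × 21.73 = 21.73 mol
mass = 21.73 × 251.08 = 5456 g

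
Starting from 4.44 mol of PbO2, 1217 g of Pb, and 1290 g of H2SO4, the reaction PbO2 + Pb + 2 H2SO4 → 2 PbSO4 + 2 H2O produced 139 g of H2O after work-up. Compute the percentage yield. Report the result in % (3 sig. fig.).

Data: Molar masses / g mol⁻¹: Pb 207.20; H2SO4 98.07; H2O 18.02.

86.9 %

n(PbO2) = 4.440 mol
n(Pb) = 1217 / 207.20 = 5.874 mol
n(H2SO4) = 1290 / 98.07 = 13.15 mol
n/ν for PbO2 = 4.440/1 = 4.440
n/ν for Pb = 5.874/1 = 5.874
n/ν for H2SO4 = 13.15/2 = 6.575
Smallest n/ν is PbO2 → limiting reagent.
theoretical n(H2O) = (2/1) × 4.440 = 8.880 mol → 160.0 g
% yield = 139 / 160.0 × 100 = 86.88 %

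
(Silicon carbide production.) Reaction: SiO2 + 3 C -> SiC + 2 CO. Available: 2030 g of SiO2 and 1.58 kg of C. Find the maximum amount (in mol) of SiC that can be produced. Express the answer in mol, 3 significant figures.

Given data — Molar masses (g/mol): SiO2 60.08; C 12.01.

33.8 mol

n(SiO2) = 2030 / 60.08 = 33.79 mol
n(C) = 1.580×1000 / 12.01 = 131.6 mol
n/ν → SiO2: 33.79, C: 43.87; SiO2 is limiting.
n(SiC) = (1/1) × 33.79 = 33.79 mol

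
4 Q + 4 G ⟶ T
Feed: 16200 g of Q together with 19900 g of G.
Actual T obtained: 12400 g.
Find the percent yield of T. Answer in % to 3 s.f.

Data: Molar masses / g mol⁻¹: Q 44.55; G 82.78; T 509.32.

40.5 %

n(Q) = 16200 / 44.55 = 363.6 mol
n(G) = 19900 / 82.78 = 240.4 mol
n/ν for Q = 363.6/4 = 90.90
n/ν for G = 240.4/4 = 60.10
Smallest n/ν is G → limiting reagent.
theoretical n(T) = (1/4) × 240.4 = 60.10 mol → 30610 g
% yield = 12400 / 30610 × 100 = 40.51 %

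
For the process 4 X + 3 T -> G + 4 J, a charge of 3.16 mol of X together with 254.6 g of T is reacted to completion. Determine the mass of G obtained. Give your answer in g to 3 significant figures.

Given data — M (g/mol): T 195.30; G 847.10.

368 g

n(X) = 3.160 mol
n(T) = 254.6 / 195.30 = 1.304 mol
n/ν for X = 3.160/4 = 0.7900
n/ν for T = 1.304/3 = 0.4347
Smallest n/ν is T → limiting reagent.
n(G) = (1/3) × 1.304 = 0.4347 mol
mass = 0.4347 × 847.10 = 368.2 g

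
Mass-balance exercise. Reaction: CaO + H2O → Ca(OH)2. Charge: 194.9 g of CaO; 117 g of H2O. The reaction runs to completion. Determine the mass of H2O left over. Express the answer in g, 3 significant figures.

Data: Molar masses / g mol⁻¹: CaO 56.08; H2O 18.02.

54.4 g

n(CaO) = 194.9 / 56.08 = 3.475 mol
n(H2O) = 117.0 / 18.02 = 6.493 mol
n/ν for CaO = 3.475/1 = 3.475
n/ν for H2O = 6.493/1 = 6.493
Smallest n/ν is CaO → limiting reagent.
H2O consumed = (1/1) × 3.475 = 3.475 mol
H2O remaining = 6.493 − 3.475 = 3.018 mol
mass = 3.018 × 18.02 = 54.38 g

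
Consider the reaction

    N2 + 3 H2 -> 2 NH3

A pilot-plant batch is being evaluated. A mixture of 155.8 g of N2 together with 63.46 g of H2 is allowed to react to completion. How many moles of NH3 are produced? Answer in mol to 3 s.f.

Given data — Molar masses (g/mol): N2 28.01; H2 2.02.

11.1 mol

n(N2) = 155.8 / 28.01 = 5.562 mol
n(H2) = 63.46 / 2.02 = 31.42 mol
n/ν for N2 = 5.562/1 = 5.562
n/ν for H2 = 31.42/3 = 10.47
Smallest n/ν is N2 → limiting reagent.
n(NH3) = (2/1) × 5.562 = 11.12 mol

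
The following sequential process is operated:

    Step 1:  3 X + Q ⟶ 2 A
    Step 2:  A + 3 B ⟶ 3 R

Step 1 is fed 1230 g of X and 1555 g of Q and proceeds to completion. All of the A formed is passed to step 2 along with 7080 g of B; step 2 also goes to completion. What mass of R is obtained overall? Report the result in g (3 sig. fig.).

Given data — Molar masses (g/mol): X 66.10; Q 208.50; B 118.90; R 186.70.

Step 1:
n(X) = 1230 / 66.10 = 18.61 mol
n(Q) = 1555 / 208.50 = 7.458 mol
n/ν for X = 18.61/3 = 6.203
n/ν for Q = 7.458/1 = 7.458
Smallest n/ν is X → limiting reagent.
n(A) produced = (2/3) × 18.61 = 12.41 mol
Step 2:
n(A) available = 12.41 mol
n(B) = 7080 / 118.90 = 59.55 mol
n/ν for A = 12.41/1 = 12.41
n/ν for B = 59.55/3 = 19.85
Smallest n/ν is A → limiting reagent.
n(R) = (3/1) × 12.41 = 37.23 mol
mass = 37.23 × 186.70 = 6951 g

6950 g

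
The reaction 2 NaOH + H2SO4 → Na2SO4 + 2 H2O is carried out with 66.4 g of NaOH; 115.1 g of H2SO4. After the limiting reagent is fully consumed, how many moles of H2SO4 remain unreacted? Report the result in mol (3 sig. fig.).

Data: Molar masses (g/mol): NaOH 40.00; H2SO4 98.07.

n(NaOH) = 66.40 / 40.00 = 1.660 mol
n(H2SO4) = 115.1 / 98.07 = 1.174 mol
n/ν for NaOH = 1.660/2 = 0.8300
n/ν for H2SO4 = 1.174/1 = 1.174
Smallest n/ν is NaOH → limiting reagent.
H2SO4 consumed = (1/2) × 1.660 = 0.8300 mol
H2SO4 remaining = 1.174 − 0.8300 = 0.3440 mol

0.344 mol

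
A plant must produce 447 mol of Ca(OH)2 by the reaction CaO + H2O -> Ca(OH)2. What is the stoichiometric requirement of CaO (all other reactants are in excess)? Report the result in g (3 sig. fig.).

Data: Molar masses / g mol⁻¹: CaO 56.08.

n(Ca(OH)2) = 447.0 mol
n(CaO) = (1/1) × 447.0 = 447.0 mol
mass = 447.0 × 56.08 = 25070 g

25100 g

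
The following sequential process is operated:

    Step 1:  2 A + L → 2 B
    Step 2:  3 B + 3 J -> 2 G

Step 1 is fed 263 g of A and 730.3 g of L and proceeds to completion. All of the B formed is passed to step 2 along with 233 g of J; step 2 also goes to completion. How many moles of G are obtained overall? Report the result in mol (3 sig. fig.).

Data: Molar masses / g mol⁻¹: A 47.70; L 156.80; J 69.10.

2.25 mol

Step 1:
n(A) = 263.0 / 47.70 = 5.514 mol
n(L) = 730.3 / 156.80 = 4.658 mol
n/ν for A = 5.514/2 = 2.757
n/ν for L = 4.658/1 = 4.658
Smallest n/ν is A → limiting reagent.
n(B) produced = (2/2) × 5.514 = 5.514 mol
Step 2:
n(B) available = 5.514 mol
n(J) = 233.0 / 69.10 = 3.372 mol
n/ν for B = 5.514/3 = 1.838
n/ν for J = 3.372/3 = 1.124
Smallest n/ν is J → limiting reagent.
n(G) = (2/3) × 3.372 = 2.248 mol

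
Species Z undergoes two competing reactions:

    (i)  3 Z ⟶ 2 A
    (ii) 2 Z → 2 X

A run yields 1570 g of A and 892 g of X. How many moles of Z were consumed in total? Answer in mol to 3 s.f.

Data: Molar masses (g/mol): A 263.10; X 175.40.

14.0 mol

n(A) = 1570 / 263.10 = 5.967 mol
n(X) = 892 / 175.40 = 5.086 mol
n(Z) via (i) = (3/2)×5.967 = 8.951 mol
n(Z) via (ii) = (2/2)×5.086 = 5.086 mol
total n(Z) = 8.951 + 5.086 = 14.04 mol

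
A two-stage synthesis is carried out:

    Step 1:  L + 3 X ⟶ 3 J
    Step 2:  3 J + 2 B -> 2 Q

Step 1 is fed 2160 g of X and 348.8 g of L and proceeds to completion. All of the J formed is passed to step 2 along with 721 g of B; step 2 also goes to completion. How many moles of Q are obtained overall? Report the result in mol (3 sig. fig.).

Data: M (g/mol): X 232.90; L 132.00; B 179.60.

4.01 mol

Step 1:
n(X) = 2160 / 232.90 = 9.274 mol
n(L) = 348.8 / 132.00 = 2.642 mol
n/ν → X: 3.091, L: 2.642; L is limiting.
n(J) produced = (3/1) × 2.642 = 7.926 mol
Step 2:
n(J) available = 7.926 mol
n(B) = 721.0 / 179.60 = 4.014 mol
n/ν → J: 2.642, B: 2.007; B is limiting.
n(Q) = (2/2) × 4.014 = 4.014 mol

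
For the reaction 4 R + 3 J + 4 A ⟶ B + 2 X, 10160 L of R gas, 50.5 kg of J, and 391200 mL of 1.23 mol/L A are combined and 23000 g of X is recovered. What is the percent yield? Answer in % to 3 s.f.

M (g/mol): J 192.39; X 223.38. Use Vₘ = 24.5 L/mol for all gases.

n(R) = 10160 / 24.5 = 414.7 mol
n(J) = 50.50×1000 / 192.39 = 262.5 mol
n(A) = 1.23 × 391200/1000 = 481.2 mol
n/ν for R = 414.7/4 = 103.7
n/ν for J = 262.5/3 = 87.50
n/ν for A = 481.2/4 = 120.3
Smallest n/ν is J → limiting reagent.
theoretical n(X) = (2/3) × 262.5 = 175.0 mol → 39090 g
% yield = 23000 / 39090 × 100 = 58.84 %

58.8 %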